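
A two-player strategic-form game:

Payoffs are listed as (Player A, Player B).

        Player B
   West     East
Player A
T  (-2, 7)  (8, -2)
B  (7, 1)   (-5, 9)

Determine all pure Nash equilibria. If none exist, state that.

This game has no pure Nash equilibrium.

Player A against West: payoffs -2, 7 → best response B.
Player A against East: payoffs 8, -5 → best response T.
Player B against T: payoffs 7, -2 → best response West.
Player B against B: payoffs 1, 9 → best response East.
No profile is a mutual best response for all players.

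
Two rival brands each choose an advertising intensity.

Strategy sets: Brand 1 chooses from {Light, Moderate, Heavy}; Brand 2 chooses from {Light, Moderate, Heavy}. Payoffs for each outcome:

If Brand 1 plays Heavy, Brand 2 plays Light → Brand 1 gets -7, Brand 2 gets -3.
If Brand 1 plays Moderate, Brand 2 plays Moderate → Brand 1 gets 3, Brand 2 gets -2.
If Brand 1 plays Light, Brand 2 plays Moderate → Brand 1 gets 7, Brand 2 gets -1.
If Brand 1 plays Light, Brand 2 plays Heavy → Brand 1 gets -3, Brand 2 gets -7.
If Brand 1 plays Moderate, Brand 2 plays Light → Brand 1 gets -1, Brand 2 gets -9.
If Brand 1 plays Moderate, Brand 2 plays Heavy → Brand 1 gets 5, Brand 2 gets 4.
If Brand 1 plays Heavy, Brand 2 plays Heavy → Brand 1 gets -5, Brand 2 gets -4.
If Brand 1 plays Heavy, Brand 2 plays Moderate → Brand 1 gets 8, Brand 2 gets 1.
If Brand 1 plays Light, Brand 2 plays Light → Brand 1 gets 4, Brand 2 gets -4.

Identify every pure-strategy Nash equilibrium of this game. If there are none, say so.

(Light, Light): Brand 2 can switch to Moderate (-4 → -1). Not NE.
(Light, Moderate): Brand 1 can switch to Heavy (7 → 8). Not NE.
(Light, Heavy): Brand 1 can switch to Moderate (-3 → 5). Not NE.
(Moderate, Light): Brand 1 can switch to Light (-1 → 4). Not NE.
(Moderate, Moderate): Brand 1 can switch to Light (3 → 7). Not NE.
(Moderate, Heavy): Brand 1 gets 5, best alternative -3; Brand 2 gets 4, best alternative -2. No profitable deviation — NE.
(Heavy, Light): Brand 1 can switch to Light (-7 → 4). Not NE.
(Heavy, Moderate): Brand 1 gets 8, best alternative 7; Brand 2 gets 1, best alternative -3. No profitable deviation — NE.
(The remaining 1 profile has a profitable deviation by the same check.)

The pure Nash equilibria are (Moderate, Heavy), (Heavy, Moderate).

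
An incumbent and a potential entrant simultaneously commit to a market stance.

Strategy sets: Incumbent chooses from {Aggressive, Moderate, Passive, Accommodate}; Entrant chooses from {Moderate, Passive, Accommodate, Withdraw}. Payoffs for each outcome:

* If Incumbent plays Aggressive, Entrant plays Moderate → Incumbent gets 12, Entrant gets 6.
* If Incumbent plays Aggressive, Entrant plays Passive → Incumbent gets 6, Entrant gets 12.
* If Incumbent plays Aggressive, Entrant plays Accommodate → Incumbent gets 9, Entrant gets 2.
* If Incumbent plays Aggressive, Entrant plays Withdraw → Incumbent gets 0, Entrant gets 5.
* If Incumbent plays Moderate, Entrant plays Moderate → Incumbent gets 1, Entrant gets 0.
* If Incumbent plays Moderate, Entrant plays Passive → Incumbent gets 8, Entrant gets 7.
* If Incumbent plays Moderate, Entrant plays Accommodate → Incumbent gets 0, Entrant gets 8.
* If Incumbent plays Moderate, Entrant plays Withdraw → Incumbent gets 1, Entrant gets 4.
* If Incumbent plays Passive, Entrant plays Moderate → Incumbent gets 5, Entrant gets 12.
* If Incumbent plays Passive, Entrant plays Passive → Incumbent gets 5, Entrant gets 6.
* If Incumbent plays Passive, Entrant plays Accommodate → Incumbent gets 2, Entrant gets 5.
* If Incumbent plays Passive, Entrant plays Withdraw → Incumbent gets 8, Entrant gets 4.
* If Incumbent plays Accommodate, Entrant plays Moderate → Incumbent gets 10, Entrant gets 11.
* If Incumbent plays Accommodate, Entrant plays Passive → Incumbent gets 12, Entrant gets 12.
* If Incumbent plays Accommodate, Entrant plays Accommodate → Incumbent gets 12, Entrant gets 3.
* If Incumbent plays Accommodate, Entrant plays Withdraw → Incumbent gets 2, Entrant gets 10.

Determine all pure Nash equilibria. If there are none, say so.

Incumbent against Moderate: payoffs 12, 1, 5, 10 → best response Aggressive.
Incumbent against Passive: payoffs 6, 8, 5, 12 → best response Accommodate.
Incumbent against Accommodate: payoffs 9, 0, 2, 12 → best response Accommodate.
Incumbent against Withdraw: payoffs 0, 1, 8, 2 → best response Passive.
Entrant against Aggressive: payoffs 6, 12, 2, 5 → best response Passive.
Entrant against Moderate: payoffs 0, 7, 8, 4 → best response Accommodate.
Entrant against Passive: payoffs 12, 6, 5, 4 → best response Moderate.
Entrant against Accommodate: payoffs 11, 12, 3, 10 → best response Passive.
Mutual best responses: (Accommodate, Passive).

The unique pure-strategy Nash equilibrium is (Accommodate, Passive).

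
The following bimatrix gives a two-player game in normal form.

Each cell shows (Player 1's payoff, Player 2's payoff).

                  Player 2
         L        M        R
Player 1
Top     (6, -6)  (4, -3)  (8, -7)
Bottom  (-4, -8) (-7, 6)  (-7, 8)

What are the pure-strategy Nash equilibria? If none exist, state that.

Player 1 against L: payoffs 6, -4 → best response Top.
Player 1 against M: payoffs 4, -7 → best response Top.
Player 1 against R: payoffs 8, -7 → best response Top.
Player 2 against Top: payoffs -6, -3, -7 → best response M.
Player 2 against Bottom: payoffs -8, 6, 8 → best response R.
Mutual best responses: (Top, M).

Pure NE: (Top, M)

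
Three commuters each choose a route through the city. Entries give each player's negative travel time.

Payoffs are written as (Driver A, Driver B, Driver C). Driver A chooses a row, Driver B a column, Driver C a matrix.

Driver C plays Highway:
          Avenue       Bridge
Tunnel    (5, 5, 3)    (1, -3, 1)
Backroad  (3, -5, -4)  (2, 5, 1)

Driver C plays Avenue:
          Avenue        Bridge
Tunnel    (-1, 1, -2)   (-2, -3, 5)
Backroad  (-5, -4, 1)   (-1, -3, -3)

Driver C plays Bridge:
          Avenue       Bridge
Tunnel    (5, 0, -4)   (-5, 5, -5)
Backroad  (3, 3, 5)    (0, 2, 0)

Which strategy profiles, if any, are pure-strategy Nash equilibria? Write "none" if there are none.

Pure-strategy Nash equilibria: (Tunnel, Avenue, Highway) and (Backroad, Bridge, Highway)

For each player, find the best response to each opponent profile; mutual best responses are the pure NE.
Driver A against (Avenue, Highway): payoffs 5, 3 → best response Tunnel.
Driver A against (Avenue, Avenue): payoffs -1, -5 → best response Tunnel.
Driver A against (Avenue, Bridge): payoffs 5, 3 → best response Tunnel.
Driver A against (Bridge, Highway): payoffs 1, 2 → best response Backroad.
Driver A against (Bridge, Avenue): payoffs -2, -1 → best response Backroad.
Driver A against (Bridge, Bridge): payoffs -5, 0 → best response Backroad.
Driver B against (Tunnel, Highway): payoffs 5, -3 → best response Avenue.
Driver B against (Tunnel, Avenue): payoffs 1, -3 → best response Avenue.
Driver B against (Tunnel, Bridge): payoffs 0, 5 → best response Bridge.
Driver B against (Backroad, Highway): payoffs -5, 5 → best response Bridge.
Driver B against (Backroad, Avenue): payoffs -4, -3 → best response Bridge.
Driver B against (Backroad, Bridge): payoffs 3, 2 → best response Avenue.
Driver C against (Tunnel, Avenue): payoffs 3, -2, -4 → best response Highway.
Driver C against (Tunnel, Bridge): payoffs 1, 5, -5 → best response Avenue.
Driver C against (Backroad, Avenue): payoffs -4, 1, 5 → best response Bridge.
Driver C against (Backroad, Bridge): payoffs 1, -3, 0 → best response Highway.
Mutual best responses: (Tunnel, Avenue, Highway); (Backroad, Bridge, Highway).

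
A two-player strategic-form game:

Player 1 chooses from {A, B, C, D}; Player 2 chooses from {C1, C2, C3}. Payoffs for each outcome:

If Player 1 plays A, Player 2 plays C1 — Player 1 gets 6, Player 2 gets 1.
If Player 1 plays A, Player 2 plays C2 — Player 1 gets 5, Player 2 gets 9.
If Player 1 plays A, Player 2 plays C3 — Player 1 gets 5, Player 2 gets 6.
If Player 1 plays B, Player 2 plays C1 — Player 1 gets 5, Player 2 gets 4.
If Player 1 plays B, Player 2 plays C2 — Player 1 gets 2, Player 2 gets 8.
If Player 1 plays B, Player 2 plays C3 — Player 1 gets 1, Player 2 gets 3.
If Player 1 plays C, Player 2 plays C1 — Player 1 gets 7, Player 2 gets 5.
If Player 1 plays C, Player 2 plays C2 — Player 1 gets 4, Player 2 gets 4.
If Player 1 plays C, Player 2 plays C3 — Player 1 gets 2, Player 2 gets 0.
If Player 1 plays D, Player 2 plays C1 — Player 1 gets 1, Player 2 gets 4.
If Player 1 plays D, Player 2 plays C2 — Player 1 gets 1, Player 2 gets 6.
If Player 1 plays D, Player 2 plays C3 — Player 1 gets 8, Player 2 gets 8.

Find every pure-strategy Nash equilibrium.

(A, C1): Player 1 can switch to C (6 → 7). Not NE.
(A, C2): Player 1 gets 5, best alternative 4; Player 2 gets 9, best alternative 6. No profitable deviation — NE.
(A, C3): Player 1 can switch to D (5 → 8). Not NE.
(B, C1): Player 1 can switch to A (5 → 6). Not NE.
(B, C2): Player 1 can switch to A (2 → 5). Not NE.
(B, C3): Player 1 can switch to A (1 → 5). Not NE.
(C, C1): Player 1 gets 7, best alternative 6; Player 2 gets 5, best alternative 4. No profitable deviation — NE.
(C, C2): Player 1 can switch to A (4 → 5). Not NE.
(C, C3): Player 1 can switch to A (2 → 5). Not NE.
(D, C1): Player 1 can switch to A (1 → 6). Not NE.
(D, C3): Player 1 gets 8, best alternative 5; Player 2 gets 8, best alternative 6. No profitable deviation — NE.
(The remaining 1 profile has a profitable deviation by the same check.)

(A, C2); (C, C1); (D, C3)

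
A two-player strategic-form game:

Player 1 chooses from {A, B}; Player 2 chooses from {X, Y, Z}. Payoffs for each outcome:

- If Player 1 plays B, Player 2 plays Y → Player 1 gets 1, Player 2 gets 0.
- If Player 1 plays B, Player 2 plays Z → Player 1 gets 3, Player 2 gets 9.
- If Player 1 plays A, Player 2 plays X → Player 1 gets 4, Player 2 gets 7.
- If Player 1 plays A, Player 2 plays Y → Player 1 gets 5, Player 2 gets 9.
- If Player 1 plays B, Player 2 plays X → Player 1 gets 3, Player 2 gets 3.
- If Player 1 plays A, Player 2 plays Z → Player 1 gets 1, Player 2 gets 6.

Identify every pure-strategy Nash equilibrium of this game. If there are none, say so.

(A, X): Player 2 can switch to Y (7 → 9). Not NE.
(A, Y): Player 1 gets 5, best alternative 1; Player 2 gets 9, best alternative 7. No profitable deviation — NE.
(A, Z): Player 1 can switch to B (1 → 3). Not NE.
(B, X): Player 1 can switch to A (3 → 4). Not NE.
(B, Y): Player 1 can switch to A (1 → 5). Not NE.
(B, Z): Player 1 gets 3, best alternative 1; Player 2 gets 9, best alternative 3. No profitable deviation — NE.

Pure-strategy Nash equilibria: (A, Y) and (B, Z)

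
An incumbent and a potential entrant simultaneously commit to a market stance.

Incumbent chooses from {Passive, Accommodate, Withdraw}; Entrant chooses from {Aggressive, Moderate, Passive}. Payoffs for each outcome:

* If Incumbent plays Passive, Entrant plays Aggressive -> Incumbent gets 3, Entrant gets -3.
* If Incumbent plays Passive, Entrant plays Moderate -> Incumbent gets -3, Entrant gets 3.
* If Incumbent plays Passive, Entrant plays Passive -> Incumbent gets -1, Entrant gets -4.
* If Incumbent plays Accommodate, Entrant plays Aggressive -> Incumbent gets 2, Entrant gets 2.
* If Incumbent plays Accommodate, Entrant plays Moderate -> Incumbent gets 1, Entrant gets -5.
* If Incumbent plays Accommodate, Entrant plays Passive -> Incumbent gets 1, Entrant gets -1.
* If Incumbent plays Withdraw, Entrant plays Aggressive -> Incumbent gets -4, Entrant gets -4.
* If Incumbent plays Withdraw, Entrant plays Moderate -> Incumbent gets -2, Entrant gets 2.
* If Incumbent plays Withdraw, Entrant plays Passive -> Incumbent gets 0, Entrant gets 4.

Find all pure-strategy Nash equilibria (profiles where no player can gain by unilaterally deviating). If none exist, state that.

This game has no pure Nash equilibrium.

Incumbent against Aggressive: payoffs 3, 2, -4 → best response Passive.
Incumbent against Moderate: payoffs -3, 1, -2 → best response Accommodate.
Incumbent against Passive: payoffs -1, 1, 0 → best response Accommodate.
Entrant against Passive: payoffs -3, 3, -4 → best response Moderate.
Entrant against Accommodate: payoffs 2, -5, -1 → best response Aggressive.
Entrant against Withdraw: payoffs -4, 2, 4 → best response Passive.
No profile is a mutual best response for all players.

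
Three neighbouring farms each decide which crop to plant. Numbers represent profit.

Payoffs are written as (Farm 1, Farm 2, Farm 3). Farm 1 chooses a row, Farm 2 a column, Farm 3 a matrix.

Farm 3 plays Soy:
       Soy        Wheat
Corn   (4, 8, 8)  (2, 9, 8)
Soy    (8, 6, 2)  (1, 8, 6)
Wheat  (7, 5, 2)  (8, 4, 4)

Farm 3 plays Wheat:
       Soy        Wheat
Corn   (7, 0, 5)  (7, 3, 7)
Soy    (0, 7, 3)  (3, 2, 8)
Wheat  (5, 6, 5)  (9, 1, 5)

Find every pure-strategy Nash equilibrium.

(Corn, Soy, Soy): Farm 1 can switch to Soy (4 → 8). Not NE.
(Corn, Soy, Wheat): Farm 2 can switch to Wheat (0 → 3). Not NE.
(Corn, Wheat, Soy): Farm 1 can switch to Wheat (2 → 8). Not NE.
(Corn, Wheat, Wheat): Farm 1 can switch to Wheat (7 → 9). Not NE.
(Soy, Soy, Soy): Farm 2 can switch to Wheat (6 → 8). Not NE.
(Soy, Soy, Wheat): Farm 1 can switch to Corn (0 → 7). Not NE.
(Soy, Wheat, Soy): Farm 1 can switch to Corn (1 → 2). Not NE.
(Soy, Wheat, Wheat): Farm 1 can switch to Corn (3 → 7). Not NE.
(The remaining 4 profiles each have a profitable deviation by the same check.)

No pure-strategy Nash equilibrium.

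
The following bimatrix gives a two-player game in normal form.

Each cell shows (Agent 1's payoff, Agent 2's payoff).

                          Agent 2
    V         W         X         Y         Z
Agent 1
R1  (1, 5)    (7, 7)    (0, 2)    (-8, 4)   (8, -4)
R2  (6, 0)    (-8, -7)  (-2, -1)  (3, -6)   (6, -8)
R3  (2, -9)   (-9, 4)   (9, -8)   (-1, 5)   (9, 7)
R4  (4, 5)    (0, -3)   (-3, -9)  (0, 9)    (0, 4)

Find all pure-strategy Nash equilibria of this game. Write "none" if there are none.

For each player, find the best response to each opponent profile; mutual best responses are the pure NE.
Agent 1 against V: payoffs 1, 6, 2, 4 → best response R2.
Agent 1 against W: payoffs 7, -8, -9, 0 → best response R1.
Agent 1 against X: payoffs 0, -2, 9, -3 → best response R3.
Agent 1 against Y: payoffs -8, 3, -1, 0 → best response R2.
Agent 1 against Z: payoffs 8, 6, 9, 0 → best response R3.
Agent 2 against R1: payoffs 5, 7, 2, 4, -4 → best response W.
Agent 2 against R2: payoffs 0, -7, -1, -6, -8 → best response V.
Agent 2 against R3: payoffs -9, 4, -8, 5, 7 → best response Z.
Agent 2 against R4: payoffs 5, -3, -9, 9, 4 → best response Y.
Mutual best responses: (R1, W); (R2, V); (R3, Z).

Pure-strategy Nash equilibria: (R1, W) and (R2, V) and (R3, Z)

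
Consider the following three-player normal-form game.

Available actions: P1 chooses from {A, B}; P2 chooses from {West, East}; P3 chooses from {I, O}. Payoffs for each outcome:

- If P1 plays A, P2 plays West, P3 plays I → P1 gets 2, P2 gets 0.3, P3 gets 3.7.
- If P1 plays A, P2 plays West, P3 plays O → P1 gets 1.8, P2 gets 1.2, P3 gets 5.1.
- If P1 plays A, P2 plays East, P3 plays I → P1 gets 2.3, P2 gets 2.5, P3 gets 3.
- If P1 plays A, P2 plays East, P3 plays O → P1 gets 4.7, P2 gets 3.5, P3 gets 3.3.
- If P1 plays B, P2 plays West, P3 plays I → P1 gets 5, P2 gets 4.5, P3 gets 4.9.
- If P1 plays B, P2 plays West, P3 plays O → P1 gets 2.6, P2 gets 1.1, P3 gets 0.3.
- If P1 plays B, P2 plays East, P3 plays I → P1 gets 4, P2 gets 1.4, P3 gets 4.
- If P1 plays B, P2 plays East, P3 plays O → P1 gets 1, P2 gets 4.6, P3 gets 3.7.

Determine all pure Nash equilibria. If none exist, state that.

P1 against (West, I): payoffs 2, 5 → best response B.
P1 against (West, O): payoffs 1.8, 2.6 → best response B.
P1 against (East, I): payoffs 2.3, 4 → best response B.
P1 against (East, O): payoffs 4.7, 1 → best response A.
P2 against (A, I): payoffs 0.3, 2.5 → best response East.
P2 against (A, O): payoffs 1.2, 3.5 → best response East.
P2 against (B, I): payoffs 4.5, 1.4 → best response West.
P2 against (B, O): payoffs 1.1, 4.6 → best response East.
P3 against (A, West): payoffs 3.7, 5.1 → best response O.
P3 against (A, East): payoffs 3, 3.3 → best response O.
P3 against (B, West): payoffs 4.9, 0.3 → best response I.
P3 against (B, East): payoffs 4, 3.7 → best response I.
Mutual best responses: (A, East, O); (B, West, I).

(A, East, O) and (B, West, I)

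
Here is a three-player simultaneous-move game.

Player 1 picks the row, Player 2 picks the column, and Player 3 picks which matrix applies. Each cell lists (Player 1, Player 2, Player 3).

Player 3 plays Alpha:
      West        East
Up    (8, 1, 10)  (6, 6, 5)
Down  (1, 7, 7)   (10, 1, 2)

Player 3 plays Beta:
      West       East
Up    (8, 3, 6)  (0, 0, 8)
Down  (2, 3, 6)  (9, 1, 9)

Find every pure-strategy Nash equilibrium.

There is no pure-strategy Nash equilibrium.

Mark each player's best response to every combination of opponents' strategies; a profile where every player is best-responding is a pure Nash equilibrium.
Player 1 against (West, Alpha): payoffs 8, 1 → best response Up.
Player 1 against (West, Beta): payoffs 8, 2 → best response Up.
Player 1 against (East, Alpha): payoffs 6, 10 → best response Down.
Player 1 against (East, Beta): payoffs 0, 9 → best response Down.
Player 2 against (Up, Alpha): payoffs 1, 6 → best response East.
Player 2 against (Up, Beta): payoffs 3, 0 → best response West.
Player 2 against (Down, Alpha): payoffs 7, 1 → best response West.
Player 2 against (Down, Beta): payoffs 3, 1 → best response West.
Player 3 against (Up, West): payoffs 10, 6 → best response Alpha.
Player 3 against (Up, East): payoffs 5, 8 → best response Beta.
Player 3 against (Down, West): payoffs 7, 6 → best response Alpha.
Player 3 against (Down, East): payoffs 2, 9 → best response Beta.
No profile is a mutual best response for all players.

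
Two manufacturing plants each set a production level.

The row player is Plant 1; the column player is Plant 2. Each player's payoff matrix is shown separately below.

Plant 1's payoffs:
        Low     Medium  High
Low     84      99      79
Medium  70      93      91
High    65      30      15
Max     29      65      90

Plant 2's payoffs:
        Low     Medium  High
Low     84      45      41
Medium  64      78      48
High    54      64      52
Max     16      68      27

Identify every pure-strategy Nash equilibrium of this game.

Plant 1 against Low: payoffs 84, 70, 65, 29 → best response Low.
Plant 1 against Medium: payoffs 99, 93, 30, 65 → best response Low.
Plant 1 against High: payoffs 79, 91, 15, 90 → best response Medium.
Plant 2 against Low: payoffs 84, 45, 41 → best response Low.
Plant 2 against Medium: payoffs 64, 78, 48 → best response Medium.
Plant 2 against High: payoffs 54, 64, 52 → best response Medium.
Plant 2 against Max: payoffs 16, 68, 27 → best response Medium.
Mutual best responses: (Low, Low).

(Low, Low)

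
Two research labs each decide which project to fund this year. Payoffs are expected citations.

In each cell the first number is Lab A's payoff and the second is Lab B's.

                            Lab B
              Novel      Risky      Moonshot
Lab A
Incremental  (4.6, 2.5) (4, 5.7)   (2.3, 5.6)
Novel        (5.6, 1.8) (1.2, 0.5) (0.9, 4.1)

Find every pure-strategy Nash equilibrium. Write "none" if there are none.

Lab A against Novel: payoffs 4.6, 5.6 → best response Novel.
Lab A against Risky: payoffs 4, 1.2 → best response Incremental.
Lab A against Moonshot: payoffs 2.3, 0.9 → best response Incremental.
Lab B against Incremental: payoffs 2.5, 5.7, 5.6 → best response Risky.
Lab B against Novel: payoffs 1.8, 0.5, 4.1 → best response Moonshot.
Mutual best responses: (Incremental, Risky).

The unique pure-strategy Nash equilibrium is (Incremental, Risky).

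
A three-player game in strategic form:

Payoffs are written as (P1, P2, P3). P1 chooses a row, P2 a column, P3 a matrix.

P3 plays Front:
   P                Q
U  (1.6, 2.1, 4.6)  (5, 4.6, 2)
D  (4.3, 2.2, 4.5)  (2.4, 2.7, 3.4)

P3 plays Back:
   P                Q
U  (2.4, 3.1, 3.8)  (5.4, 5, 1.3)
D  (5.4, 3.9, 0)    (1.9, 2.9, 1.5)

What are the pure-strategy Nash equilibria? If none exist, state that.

P1 against (P, Front): payoffs 1.6, 4.3 → best response D.
P1 against (P, Back): payoffs 2.4, 5.4 → best response D.
P1 against (Q, Front): payoffs 5, 2.4 → best response U.
P1 against (Q, Back): payoffs 5.4, 1.9 → best response U.
P2 against (U, Front): payoffs 2.1, 4.6 → best response Q.
P2 against (U, Back): payoffs 3.1, 5 → best response Q.
P2 against (D, Front): payoffs 2.2, 2.7 → best response Q.
P2 against (D, Back): payoffs 3.9, 2.9 → best response P.
P3 against (U, P): payoffs 4.6, 3.8 → best response Front.
P3 against (U, Q): payoffs 2, 1.3 → best response Front.
P3 against (D, P): payoffs 4.5, 0 → best response Front.
P3 against (D, Q): payoffs 3.4, 1.5 → best response Front.
Mutual best responses: (U, Q, Front).

(U, Q, Front)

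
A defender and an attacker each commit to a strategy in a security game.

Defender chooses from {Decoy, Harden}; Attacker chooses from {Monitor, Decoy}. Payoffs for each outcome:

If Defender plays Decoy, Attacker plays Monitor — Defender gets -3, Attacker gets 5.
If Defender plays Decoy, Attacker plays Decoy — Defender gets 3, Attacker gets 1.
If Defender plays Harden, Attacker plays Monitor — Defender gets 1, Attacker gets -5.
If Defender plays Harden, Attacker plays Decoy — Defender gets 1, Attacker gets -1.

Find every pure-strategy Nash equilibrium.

(Decoy, Monitor): Defender can switch to Harden (-3 → 1). Not NE.
(Decoy, Decoy): Attacker can switch to Monitor (1 → 5). Not NE.
(Harden, Monitor): Attacker can switch to Decoy (-5 → -1). Not NE.
(Harden, Decoy): Defender can switch to Decoy (1 → 3). Not NE.

There is no pure-strategy Nash equilibrium.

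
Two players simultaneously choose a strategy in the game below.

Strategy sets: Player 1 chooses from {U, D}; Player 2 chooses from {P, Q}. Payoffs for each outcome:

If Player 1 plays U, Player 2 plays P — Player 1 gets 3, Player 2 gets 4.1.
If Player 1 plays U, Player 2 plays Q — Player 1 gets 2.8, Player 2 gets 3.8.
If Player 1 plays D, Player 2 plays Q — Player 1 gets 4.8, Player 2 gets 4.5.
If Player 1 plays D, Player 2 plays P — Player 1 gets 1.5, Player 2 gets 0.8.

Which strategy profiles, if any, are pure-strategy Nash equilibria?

(U, P): Player 1 gets 3, best alternative 1.5; Player 2 gets 4.1, best alternative 3.8. No profitable deviation — NE.
(U, Q): Player 1 can switch to D (2.8 → 4.8). Not NE.
(D, P): Player 1 can switch to U (1.5 → 3). Not NE.
(D, Q): Player 1 gets 4.8, best alternative 2.8; Player 2 gets 4.5, best alternative 0.8. No profitable deviation — NE.

The pure Nash equilibria are (U, P); (D, Q).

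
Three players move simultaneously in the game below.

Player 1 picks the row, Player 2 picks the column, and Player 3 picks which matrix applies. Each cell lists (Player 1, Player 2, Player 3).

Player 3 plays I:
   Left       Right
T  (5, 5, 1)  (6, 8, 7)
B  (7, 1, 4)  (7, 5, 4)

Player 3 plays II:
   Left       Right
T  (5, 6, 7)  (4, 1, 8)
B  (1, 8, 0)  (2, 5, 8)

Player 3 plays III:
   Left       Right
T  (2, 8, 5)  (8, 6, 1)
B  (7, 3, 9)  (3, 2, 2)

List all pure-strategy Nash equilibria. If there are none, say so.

Mark each player's best response to every combination of opponents' strategies; a profile where every player is best-responding is a pure Nash equilibrium.
Player 1 against (Left, I): payoffs 5, 7 → best response B.
Player 1 against (Left, II): payoffs 5, 1 → best response T.
Player 1 against (Left, III): payoffs 2, 7 → best response B.
Player 1 against (Right, I): payoffs 6, 7 → best response B.
Player 1 against (Right, II): payoffs 4, 2 → best response T.
Player 1 against (Right, III): payoffs 8, 3 → best response T.
Player 2 against (T, I): payoffs 5, 8 → best response Right.
Player 2 against (T, II): payoffs 6, 1 → best response Left.
Player 2 against (T, III): payoffs 8, 6 → best response Left.
Player 2 against (B, I): payoffs 1, 5 → best response Right.
Player 2 against (B, II): payoffs 8, 5 → best response Left.
Player 2 against (B, III): payoffs 3, 2 → best response Left.
Player 3 against (T, Left): payoffs 1, 7, 5 → best response II.
Player 3 against (T, Right): payoffs 7, 8, 1 → best response II.
Player 3 against (B, Left): payoffs 4, 0, 9 → best response III.
Player 3 against (B, Right): payoffs 4, 8, 2 → best response II.
Mutual best responses: (T, Left, II); (B, Left, III).

The pure Nash equilibria are (T, Left, II) and (B, Left, III).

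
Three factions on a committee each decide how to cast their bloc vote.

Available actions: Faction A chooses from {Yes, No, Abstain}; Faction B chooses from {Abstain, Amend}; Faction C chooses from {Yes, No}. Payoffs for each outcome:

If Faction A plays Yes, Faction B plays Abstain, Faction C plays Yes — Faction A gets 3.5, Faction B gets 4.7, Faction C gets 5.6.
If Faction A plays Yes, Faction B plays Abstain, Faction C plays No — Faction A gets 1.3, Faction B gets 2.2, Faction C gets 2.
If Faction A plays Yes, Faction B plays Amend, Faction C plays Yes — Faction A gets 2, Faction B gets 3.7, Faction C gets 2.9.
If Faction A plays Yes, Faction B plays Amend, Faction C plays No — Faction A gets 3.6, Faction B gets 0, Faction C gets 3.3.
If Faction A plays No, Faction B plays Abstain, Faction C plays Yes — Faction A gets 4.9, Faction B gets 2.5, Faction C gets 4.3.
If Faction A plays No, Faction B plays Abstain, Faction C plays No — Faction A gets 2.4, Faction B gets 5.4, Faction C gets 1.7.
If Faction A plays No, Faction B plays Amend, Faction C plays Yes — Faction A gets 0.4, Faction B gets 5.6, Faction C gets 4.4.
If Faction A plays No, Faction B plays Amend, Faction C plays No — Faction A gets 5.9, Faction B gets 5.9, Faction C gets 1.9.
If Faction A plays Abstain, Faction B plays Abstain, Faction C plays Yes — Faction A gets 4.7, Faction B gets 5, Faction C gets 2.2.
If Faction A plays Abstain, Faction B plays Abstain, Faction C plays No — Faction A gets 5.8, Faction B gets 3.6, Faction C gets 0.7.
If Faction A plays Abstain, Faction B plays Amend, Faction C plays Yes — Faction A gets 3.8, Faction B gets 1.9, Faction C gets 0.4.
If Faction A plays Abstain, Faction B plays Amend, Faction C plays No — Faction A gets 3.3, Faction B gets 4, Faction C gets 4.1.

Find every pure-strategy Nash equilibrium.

none

Check each profile: it is a Nash equilibrium iff no player can strictly gain by switching unilaterally.
(Yes, Abstain, Yes): Faction A can switch to No (3.5 → 4.9). Not NE.
(Yes, Abstain, No): Faction A can switch to No (1.3 → 2.4). Not NE.
(Yes, Amend, Yes): Faction A can switch to Abstain (2 → 3.8). Not NE.
(Yes, Amend, No): Faction A can switch to No (3.6 → 5.9). Not NE.
(No, Abstain, Yes): Faction B can switch to Amend (2.5 → 5.6). Not NE.
(No, Abstain, No): Faction A can switch to Abstain (2.4 → 5.8). Not NE.
(The remaining 6 profiles each have a profitable deviation by the same check.)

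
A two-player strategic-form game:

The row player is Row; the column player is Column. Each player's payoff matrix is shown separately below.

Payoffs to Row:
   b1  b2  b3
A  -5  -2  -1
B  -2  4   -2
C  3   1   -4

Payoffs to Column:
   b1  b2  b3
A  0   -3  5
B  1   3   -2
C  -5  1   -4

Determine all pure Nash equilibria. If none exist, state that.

(A, b3); (B, b2)

(A, b1): Row can switch to B (-5 → -2). Not NE.
(A, b2): Row can switch to B (-2 → 4). Not NE.
(A, b3): Row gets -1, best alternative -2; Column gets 5, best alternative 0. No profitable deviation — NE.
(B, b1): Row can switch to C (-2 → 3). Not NE.
(B, b2): Row gets 4, best alternative 1; Column gets 3, best alternative 1. No profitable deviation — NE.
(B, b3): Row can switch to A (-2 → -1). Not NE.
(C, b1): Column can switch to b2 (-5 → 1). Not NE.
(C, b2): Row can switch to B (1 → 4). Not NE.
(The remaining 1 profile has a profitable deviation by the same check.)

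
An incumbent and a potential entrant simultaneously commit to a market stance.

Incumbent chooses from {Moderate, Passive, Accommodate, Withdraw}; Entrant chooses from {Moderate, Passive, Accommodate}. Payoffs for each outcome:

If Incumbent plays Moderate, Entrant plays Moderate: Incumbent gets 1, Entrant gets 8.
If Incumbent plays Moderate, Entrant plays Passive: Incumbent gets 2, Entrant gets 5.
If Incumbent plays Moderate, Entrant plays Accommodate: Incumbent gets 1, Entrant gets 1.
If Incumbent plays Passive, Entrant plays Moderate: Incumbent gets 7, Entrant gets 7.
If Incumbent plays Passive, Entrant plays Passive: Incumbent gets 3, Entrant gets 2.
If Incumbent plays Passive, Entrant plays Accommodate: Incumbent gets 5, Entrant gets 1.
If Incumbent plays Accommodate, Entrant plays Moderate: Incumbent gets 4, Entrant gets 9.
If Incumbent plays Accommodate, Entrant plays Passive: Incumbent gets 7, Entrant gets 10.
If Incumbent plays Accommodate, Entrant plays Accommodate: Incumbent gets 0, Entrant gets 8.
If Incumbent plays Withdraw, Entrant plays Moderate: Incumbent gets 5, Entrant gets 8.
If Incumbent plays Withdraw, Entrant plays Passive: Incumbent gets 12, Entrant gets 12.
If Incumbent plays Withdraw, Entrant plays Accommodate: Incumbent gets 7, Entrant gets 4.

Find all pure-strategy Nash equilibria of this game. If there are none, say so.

(Passive, Moderate); (Withdraw, Passive)

Incumbent against Moderate: payoffs 1, 7, 4, 5 → best response Passive.
Incumbent against Passive: payoffs 2, 3, 7, 12 → best response Withdraw.
Incumbent against Accommodate: payoffs 1, 5, 0, 7 → best response Withdraw.
Entrant against Moderate: payoffs 8, 5, 1 → best response Moderate.
Entrant against Passive: payoffs 7, 2, 1 → best response Moderate.
Entrant against Accommodate: payoffs 9, 10, 8 → best response Passive.
Entrant against Withdraw: payoffs 8, 12, 4 → best response Passive.
Mutual best responses: (Passive, Moderate); (Withdraw, Passive).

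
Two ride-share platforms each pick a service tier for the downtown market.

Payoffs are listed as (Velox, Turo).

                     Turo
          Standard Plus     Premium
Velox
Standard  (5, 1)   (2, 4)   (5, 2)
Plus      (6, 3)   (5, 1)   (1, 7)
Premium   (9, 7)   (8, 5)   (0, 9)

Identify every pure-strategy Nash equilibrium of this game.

For each player, find the best response to each opponent profile; mutual best responses are the pure NE.
Velox against Standard: payoffs 5, 6, 9 → best response Premium.
Velox against Plus: payoffs 2, 5, 8 → best response Premium.
Velox against Premium: payoffs 5, 1, 0 → best response Standard.
Turo against Standard: payoffs 1, 4, 2 → best response Plus.
Turo against Plus: payoffs 3, 1, 7 → best response Premium.
Turo against Premium: payoffs 7, 5, 9 → best response Premium.
No profile is a mutual best response for all players.

This game has no pure Nash equilibrium.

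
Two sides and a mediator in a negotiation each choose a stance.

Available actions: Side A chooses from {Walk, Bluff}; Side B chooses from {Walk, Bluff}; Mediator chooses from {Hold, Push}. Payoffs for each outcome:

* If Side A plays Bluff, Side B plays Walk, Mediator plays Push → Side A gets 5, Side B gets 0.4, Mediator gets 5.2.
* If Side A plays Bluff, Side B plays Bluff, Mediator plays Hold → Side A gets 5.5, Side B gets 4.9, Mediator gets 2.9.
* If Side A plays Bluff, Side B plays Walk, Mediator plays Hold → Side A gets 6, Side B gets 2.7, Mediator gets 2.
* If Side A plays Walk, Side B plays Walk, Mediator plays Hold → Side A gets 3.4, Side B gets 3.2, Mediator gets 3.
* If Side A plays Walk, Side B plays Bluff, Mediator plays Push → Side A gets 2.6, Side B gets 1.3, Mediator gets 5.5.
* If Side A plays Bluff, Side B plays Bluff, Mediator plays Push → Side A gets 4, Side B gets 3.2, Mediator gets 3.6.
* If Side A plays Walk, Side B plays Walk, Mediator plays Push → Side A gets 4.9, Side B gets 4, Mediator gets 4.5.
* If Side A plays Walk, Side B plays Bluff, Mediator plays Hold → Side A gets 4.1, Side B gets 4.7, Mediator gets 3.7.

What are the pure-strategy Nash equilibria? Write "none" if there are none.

(Bluff, Bluff, Push)

Side A against (Walk, Hold): payoffs 3.4, 6 → best response Bluff.
Side A against (Walk, Push): payoffs 4.9, 5 → best response Bluff.
Side A against (Bluff, Hold): payoffs 4.1, 5.5 → best response Bluff.
Side A against (Bluff, Push): payoffs 2.6, 4 → best response Bluff.
Side B against (Walk, Hold): payoffs 3.2, 4.7 → best response Bluff.
Side B against (Walk, Push): payoffs 4, 1.3 → best response Walk.
Side B against (Bluff, Hold): payoffs 2.7, 4.9 → best response Bluff.
Side B against (Bluff, Push): payoffs 0.4, 3.2 → best response Bluff.
Mediator against (Walk, Walk): payoffs 3, 4.5 → best response Push.
Mediator against (Walk, Bluff): payoffs 3.7, 5.5 → best response Push.
Mediator against (Bluff, Walk): payoffs 2, 5.2 → best response Push.
Mediator against (Bluff, Bluff): payoffs 2.9, 3.6 → best response Push.
Mutual best responses: (Bluff, Bluff, Push).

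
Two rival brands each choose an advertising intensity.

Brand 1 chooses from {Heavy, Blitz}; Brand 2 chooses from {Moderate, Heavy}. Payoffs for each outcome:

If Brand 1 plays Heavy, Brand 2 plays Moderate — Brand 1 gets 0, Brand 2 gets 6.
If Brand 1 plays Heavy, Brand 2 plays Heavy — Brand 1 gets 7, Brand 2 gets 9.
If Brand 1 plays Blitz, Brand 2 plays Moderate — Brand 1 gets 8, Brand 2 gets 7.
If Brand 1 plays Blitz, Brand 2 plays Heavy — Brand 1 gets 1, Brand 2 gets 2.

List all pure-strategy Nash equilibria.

Brand 1 against Moderate: payoffs 0, 8 → best response Blitz.
Brand 1 against Heavy: payoffs 7, 1 → best response Heavy.
Brand 2 against Heavy: payoffs 6, 9 → best response Heavy.
Brand 2 against Blitz: payoffs 7, 2 → best response Moderate.
Mutual best responses: (Heavy, Heavy); (Blitz, Moderate).

The pure Nash equilibria are (Heavy, Heavy) and (Blitz, Moderate).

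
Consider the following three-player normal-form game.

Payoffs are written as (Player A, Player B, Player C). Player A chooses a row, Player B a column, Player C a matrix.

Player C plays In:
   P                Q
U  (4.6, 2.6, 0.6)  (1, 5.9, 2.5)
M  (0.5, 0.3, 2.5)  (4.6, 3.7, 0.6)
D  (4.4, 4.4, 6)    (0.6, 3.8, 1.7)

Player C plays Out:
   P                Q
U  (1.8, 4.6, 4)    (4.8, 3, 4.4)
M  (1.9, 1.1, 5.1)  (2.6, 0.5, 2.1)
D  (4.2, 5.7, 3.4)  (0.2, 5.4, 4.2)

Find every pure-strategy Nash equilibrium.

(U, P, In): Player B can switch to Q (2.6 → 5.9). Not NE.
(U, P, Out): Player A can switch to M (1.8 → 1.9). Not NE.
(U, Q, In): Player A can switch to M (1 → 4.6). Not NE.
(U, Q, Out): Player B can switch to P (3 → 4.6). Not NE.
(M, P, In): Player A can switch to U (0.5 → 4.6). Not NE.
(M, P, Out): Player A can switch to D (1.9 → 4.2). Not NE.
(The remaining 6 profiles each have a profitable deviation by the same check.)

This game has no pure Nash equilibrium.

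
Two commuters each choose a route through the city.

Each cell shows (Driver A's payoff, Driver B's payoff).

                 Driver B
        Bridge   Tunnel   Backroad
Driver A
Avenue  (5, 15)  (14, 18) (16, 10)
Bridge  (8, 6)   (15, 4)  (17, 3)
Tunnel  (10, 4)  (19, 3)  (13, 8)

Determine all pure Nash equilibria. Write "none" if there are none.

No pure-strategy Nash equilibrium.

Driver A against Bridge: payoffs 5, 8, 10 → best response Tunnel.
Driver A against Tunnel: payoffs 14, 15, 19 → best response Tunnel.
Driver A against Backroad: payoffs 16, 17, 13 → best response Bridge.
Driver B against Avenue: payoffs 15, 18, 10 → best response Tunnel.
Driver B against Bridge: payoffs 6, 4, 3 → best response Bridge.
Driver B against Tunnel: payoffs 4, 3, 8 → best response Backroad.
No profile is a mutual best response for all players.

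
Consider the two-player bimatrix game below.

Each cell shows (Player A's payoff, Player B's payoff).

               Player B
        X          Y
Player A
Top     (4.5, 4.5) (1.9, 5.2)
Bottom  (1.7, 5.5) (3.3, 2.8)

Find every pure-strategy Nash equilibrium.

none

Player A against X: payoffs 4.5, 1.7 → best response Top.
Player A against Y: payoffs 1.9, 3.3 → best response Bottom.
Player B against Top: payoffs 4.5, 5.2 → best response Y.
Player B against Bottom: payoffs 5.5, 2.8 → best response X.
No profile is a mutual best response for all players.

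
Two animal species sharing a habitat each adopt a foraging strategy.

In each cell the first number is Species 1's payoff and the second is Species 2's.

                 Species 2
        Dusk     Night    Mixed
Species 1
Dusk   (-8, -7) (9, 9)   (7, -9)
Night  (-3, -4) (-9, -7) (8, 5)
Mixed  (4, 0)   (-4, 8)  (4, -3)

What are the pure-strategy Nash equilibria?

(Dusk, Night) and (Night, Mixed)

For each player, find the best response to each opponent profile; mutual best responses are the pure NE.
Species 1 against Dusk: payoffs -8, -3, 4 → best response Mixed.
Species 1 against Night: payoffs 9, -9, -4 → best response Dusk.
Species 1 against Mixed: payoffs 7, 8, 4 → best response Night.
Species 2 against Dusk: payoffs -7, 9, -9 → best response Night.
Species 2 against Night: payoffs -4, -7, 5 → best response Mixed.
Species 2 against Mixed: payoffs 0, 8, -3 → best response Night.
Mutual best responses: (Dusk, Night); (Night, Mixed).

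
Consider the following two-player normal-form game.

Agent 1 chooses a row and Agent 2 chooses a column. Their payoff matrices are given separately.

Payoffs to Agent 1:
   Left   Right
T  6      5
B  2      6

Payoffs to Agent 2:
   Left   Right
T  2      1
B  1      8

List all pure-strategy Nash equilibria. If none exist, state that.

(T, Left): Agent 1 gets 6, best alternative 2; Agent 2 gets 2, best alternative 1. No profitable deviation — NE.
(T, Right): Agent 1 can switch to B (5 → 6). Not NE.
(B, Left): Agent 1 can switch to T (2 → 6). Not NE.
(B, Right): Agent 1 gets 6, best alternative 5; Agent 2 gets 8, best alternative 1. No profitable deviation — NE.

Pure-strategy Nash equilibria: (T, Left), (B, Right)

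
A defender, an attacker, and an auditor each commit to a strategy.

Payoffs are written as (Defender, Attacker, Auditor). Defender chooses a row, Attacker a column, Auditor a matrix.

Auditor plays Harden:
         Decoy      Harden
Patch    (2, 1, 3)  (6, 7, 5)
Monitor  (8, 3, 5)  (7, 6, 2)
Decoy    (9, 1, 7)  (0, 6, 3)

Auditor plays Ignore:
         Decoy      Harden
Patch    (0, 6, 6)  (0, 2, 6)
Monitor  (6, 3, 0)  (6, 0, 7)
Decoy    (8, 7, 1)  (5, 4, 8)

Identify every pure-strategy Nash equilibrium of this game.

There is no pure-strategy Nash equilibrium.

(Patch, Decoy, Harden): Defender can switch to Monitor (2 → 8). Not NE.
(Patch, Decoy, Ignore): Defender can switch to Monitor (0 → 6). Not NE.
(Patch, Harden, Harden): Defender can switch to Monitor (6 → 7). Not NE.
(Patch, Harden, Ignore): Defender can switch to Monitor (0 → 6). Not NE.
(Monitor, Decoy, Harden): Defender can switch to Decoy (8 → 9). Not NE.
(Monitor, Decoy, Ignore): Defender can switch to Decoy (6 → 8). Not NE.
(Monitor, Harden, Harden): Auditor can switch to Ignore (2 → 7). Not NE.
(Monitor, Harden, Ignore): Attacker can switch to Decoy (0 → 3). Not NE.
(The remaining 4 profiles each have a profitable deviation by the same check.)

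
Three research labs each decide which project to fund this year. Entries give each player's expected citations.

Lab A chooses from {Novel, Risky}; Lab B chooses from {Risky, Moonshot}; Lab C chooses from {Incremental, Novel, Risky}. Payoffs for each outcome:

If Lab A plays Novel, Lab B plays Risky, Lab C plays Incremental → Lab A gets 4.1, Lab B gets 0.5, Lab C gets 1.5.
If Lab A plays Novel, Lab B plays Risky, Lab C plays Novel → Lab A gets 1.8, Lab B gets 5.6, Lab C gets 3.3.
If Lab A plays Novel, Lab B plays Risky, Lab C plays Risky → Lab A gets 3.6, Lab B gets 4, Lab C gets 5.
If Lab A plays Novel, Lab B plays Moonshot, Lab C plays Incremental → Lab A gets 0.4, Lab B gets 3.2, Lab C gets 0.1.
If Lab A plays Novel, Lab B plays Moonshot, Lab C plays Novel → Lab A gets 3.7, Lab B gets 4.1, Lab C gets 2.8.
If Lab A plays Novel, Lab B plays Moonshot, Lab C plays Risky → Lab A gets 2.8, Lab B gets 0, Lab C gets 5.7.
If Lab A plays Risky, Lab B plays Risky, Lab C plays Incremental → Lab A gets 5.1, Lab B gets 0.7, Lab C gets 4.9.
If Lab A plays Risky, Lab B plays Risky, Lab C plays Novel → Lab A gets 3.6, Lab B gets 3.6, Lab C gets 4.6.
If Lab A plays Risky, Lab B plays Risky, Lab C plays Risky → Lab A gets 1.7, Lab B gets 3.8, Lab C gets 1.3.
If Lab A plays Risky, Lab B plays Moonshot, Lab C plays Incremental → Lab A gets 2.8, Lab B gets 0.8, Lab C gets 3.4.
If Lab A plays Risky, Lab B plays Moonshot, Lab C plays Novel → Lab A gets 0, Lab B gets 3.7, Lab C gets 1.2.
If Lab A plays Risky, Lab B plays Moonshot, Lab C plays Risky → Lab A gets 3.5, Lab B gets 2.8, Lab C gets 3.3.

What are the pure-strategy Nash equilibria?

(Novel, Risky, Incremental): Lab A can switch to Risky (4.1 → 5.1). Not NE.
(Novel, Risky, Novel): Lab A can switch to Risky (1.8 → 3.6). Not NE.
(Novel, Risky, Risky): Lab A gets 3.6, best alternative 1.7; Lab B gets 4, best alternative 0; Lab C gets 5, best alternative 3.3. No profitable deviation — NE.
(Novel, Moonshot, Incremental): Lab A can switch to Risky (0.4 → 2.8). Not NE.
(Novel, Moonshot, Novel): Lab B can switch to Risky (4.1 → 5.6). Not NE.
(Novel, Moonshot, Risky): Lab A can switch to Risky (2.8 → 3.5). Not NE.
(Risky, Risky, Incremental): Lab B can switch to Moonshot (0.7 → 0.8). Not NE.
(Risky, Moonshot, Incremental): Lab A gets 2.8, best alternative 0.4; Lab B gets 0.8, best alternative 0.7; Lab C gets 3.4, best alternative 3.3. No profitable deviation — NE.
(The remaining 4 profiles each have a profitable deviation by the same check.)

Pure-strategy Nash equilibria: (Novel, Risky, Risky); (Risky, Moonshot, Incremental)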